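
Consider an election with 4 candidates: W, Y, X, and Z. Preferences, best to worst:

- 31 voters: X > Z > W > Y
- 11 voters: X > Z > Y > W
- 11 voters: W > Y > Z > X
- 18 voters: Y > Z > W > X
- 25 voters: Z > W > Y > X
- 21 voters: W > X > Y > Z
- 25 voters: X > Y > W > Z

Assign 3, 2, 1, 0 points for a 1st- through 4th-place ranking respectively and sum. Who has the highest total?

X

W: 31·1 + 11·0 + 11·3 + 18·1 + 25·2 + 21·3 + 25·1 = 220
Y: 31·0 + 11·1 + 11·2 + 18·3 + 25·1 + 21·1 + 25·2 = 183
X: 31·3 + 11·3 + 11·0 + 18·0 + 25·0 + 21·2 + 25·3 = 243
Z: 31·2 + 11·2 + 11·1 + 18·2 + 25·3 + 21·0 + 25·0 = 206
X has the highest Borda score (243).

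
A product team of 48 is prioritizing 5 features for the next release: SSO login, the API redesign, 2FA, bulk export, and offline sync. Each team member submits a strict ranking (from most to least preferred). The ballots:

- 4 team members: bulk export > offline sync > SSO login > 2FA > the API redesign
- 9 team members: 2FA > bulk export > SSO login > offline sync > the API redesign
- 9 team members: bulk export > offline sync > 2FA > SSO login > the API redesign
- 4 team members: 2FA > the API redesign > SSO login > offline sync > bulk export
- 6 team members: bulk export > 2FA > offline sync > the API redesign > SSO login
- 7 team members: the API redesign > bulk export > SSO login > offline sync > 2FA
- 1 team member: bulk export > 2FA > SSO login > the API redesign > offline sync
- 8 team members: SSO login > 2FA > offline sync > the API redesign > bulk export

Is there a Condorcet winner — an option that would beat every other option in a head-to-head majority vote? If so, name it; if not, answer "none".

bulk export

bulk export vs SSO login: 36–12 for bulk export.
bulk export vs the API redesign: 29–19 for bulk export.
bulk export vs 2FA: 27–21 for bulk export.
bulk export vs offline sync: 36–12 for bulk export.
bulk export beats every other option head-to-head.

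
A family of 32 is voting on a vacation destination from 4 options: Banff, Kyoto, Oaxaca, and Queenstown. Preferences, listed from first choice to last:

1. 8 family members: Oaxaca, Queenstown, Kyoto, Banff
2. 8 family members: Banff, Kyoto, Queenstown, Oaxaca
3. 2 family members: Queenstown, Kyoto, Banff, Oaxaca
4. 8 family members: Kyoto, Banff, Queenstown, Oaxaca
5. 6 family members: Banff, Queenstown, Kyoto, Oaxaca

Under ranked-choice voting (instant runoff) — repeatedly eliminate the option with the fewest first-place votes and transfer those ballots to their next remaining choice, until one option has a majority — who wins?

Kyoto

Round 1: Banff 14, Kyoto 8, Oaxaca 8, Queenstown 2. Eliminate Queenstown.
Round 2: Banff 14, Kyoto 10, Oaxaca 8. Eliminate Oaxaca.
Round 3: Banff 14, Kyoto 18. Kyoto has a majority.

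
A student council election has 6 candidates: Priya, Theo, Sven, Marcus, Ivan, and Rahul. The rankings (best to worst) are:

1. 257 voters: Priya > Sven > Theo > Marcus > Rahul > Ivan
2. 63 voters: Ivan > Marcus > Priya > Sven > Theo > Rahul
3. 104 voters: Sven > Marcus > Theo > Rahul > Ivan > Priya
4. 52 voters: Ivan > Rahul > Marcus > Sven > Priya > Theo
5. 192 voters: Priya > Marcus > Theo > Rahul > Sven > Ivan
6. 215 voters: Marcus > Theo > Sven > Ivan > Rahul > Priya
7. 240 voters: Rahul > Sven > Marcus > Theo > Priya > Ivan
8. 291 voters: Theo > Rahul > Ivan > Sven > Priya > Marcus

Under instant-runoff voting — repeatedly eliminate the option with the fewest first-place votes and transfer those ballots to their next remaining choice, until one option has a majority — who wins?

Round 1: Priya 449, Theo 291, Sven 104, Marcus 215, Ivan 115, Rahul 240. Eliminate Sven.
Round 2: Priya 449, Theo 291, Marcus 319, Ivan 115, Rahul 240. Eliminate Ivan.
Round 3: Priya 449, Theo 291, Marcus 382, Rahul 292. Eliminate Theo.
Round 4: Priya 449, Marcus 382, Rahul 583. Eliminate Marcus.
Round 5: Priya 512, Rahul 902. Rahul has a majority.

Rahul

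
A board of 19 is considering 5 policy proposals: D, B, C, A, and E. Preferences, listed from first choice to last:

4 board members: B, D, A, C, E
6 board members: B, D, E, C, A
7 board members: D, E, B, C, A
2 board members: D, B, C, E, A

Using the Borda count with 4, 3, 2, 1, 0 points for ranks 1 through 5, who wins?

D

D: 4·3 + 6·3 + 7·4 + 2·4 = 66
B: 4·4 + 6·4 + 7·2 + 2·3 = 60
C: 4·1 + 6·1 + 7·1 + 2·2 = 21
A: 4·2 + 6·0 + 7·0 + 2·0 = 8
E: 4·0 + 6·2 + 7·3 + 2·1 = 35
D has the highest Borda score (66).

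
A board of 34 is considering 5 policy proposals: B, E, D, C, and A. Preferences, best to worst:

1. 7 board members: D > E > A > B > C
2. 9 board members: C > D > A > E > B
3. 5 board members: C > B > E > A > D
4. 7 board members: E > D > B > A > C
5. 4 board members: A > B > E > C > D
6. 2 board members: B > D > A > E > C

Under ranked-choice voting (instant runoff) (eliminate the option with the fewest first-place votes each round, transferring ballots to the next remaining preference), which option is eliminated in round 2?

Round 1: B 2, E 7, D 7, C 14, A 4. Eliminate B.
Round 2: E 7, D 9, C 14, A 4. Eliminate A.

A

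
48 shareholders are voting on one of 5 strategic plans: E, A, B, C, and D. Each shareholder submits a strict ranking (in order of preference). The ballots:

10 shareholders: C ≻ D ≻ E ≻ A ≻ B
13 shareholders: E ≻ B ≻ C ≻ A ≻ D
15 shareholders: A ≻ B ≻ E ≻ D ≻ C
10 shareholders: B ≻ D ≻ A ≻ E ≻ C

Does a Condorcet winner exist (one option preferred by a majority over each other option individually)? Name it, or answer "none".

A vs E: 25–23 for A.
A vs B: 25–23 for A.
A vs C: 25–23 for A.
A vs D: 28–20 for A.
A beats every other option head-to-head.

A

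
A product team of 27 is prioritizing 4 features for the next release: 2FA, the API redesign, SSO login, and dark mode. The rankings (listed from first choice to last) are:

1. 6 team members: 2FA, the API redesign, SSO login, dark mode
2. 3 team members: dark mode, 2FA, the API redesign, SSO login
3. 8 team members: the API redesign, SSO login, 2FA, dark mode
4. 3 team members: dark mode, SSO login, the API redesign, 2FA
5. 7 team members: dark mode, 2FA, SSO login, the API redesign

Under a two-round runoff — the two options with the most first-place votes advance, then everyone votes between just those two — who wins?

the API redesign

Round 1 first-place votes: 2FA 6, the API redesign 8, SSO login 0, dark mode 13.
dark mode and the API redesign advance.
Runoff: dark mode is preferred to the API redesign by 13 voters; the API redesign by 14.
the API redesign wins the runoff.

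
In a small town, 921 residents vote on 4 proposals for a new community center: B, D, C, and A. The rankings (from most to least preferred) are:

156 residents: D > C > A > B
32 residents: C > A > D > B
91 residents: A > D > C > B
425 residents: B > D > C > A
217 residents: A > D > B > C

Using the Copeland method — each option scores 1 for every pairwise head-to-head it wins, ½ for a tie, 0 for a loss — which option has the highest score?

D

B: beats C; loses to D and A → score 1.
D: beats B, C, and A → score 3.
C: beats A; loses to B and D → score 1.
A: beats B; loses to D and C → score 1.
D has the best pairwise record.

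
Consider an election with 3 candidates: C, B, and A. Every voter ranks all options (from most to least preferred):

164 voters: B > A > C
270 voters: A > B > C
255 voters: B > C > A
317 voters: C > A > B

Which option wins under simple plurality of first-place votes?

First-place votes: C 317, B 419, A 270.
B has the most first-place votes.

B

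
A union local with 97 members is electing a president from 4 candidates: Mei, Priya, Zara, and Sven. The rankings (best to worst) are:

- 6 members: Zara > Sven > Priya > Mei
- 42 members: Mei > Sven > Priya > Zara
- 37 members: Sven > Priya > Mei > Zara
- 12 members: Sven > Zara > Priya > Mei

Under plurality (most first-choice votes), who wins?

Sven

First-place votes: Mei 42, Priya 0, Zara 6, Sven 49.
Sven has the most first-place votes.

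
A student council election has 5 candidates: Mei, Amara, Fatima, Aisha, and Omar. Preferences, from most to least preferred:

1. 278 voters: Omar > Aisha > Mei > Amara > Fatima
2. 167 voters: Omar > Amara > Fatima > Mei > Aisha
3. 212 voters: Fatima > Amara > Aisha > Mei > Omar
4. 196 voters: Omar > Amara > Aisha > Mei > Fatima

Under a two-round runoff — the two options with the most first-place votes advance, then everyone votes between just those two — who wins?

Omar

Round 1 first-place votes: Mei 0, Amara 0, Fatima 212, Aisha 0, Omar 641.
Omar and Fatima advance.
Runoff: Omar is preferred to Fatima by 641 voters; Fatima by 212.
Omar wins the runoff.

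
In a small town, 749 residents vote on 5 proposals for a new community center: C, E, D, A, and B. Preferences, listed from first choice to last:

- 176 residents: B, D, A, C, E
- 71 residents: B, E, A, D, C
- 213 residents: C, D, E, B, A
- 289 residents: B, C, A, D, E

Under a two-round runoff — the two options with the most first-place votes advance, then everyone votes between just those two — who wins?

B

Round 1 first-place votes: C 213, E 0, D 0, A 0, B 536.
B and C advance.
Runoff: B is preferred to C by 536 voters; C by 213.
B wins the runoff.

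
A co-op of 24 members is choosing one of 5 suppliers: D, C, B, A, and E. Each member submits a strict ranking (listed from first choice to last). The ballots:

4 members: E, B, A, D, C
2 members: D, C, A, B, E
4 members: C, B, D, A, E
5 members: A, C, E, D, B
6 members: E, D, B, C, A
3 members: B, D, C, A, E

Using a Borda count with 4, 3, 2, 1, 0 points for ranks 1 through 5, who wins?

D: 4·1 + 2·4 + 4·2 + 5·1 + 6·3 + 3·3 = 52
C: 4·0 + 2·3 + 4·4 + 5·3 + 6·1 + 3·2 = 49
B: 4·3 + 2·1 + 4·3 + 5·0 + 6·2 + 3·4 = 50
A: 4·2 + 2·2 + 4·1 + 5·4 + 6·0 + 3·1 = 39
E: 4·4 + 2·0 + 4·0 + 5·2 + 6·4 + 3·0 = 50
D has the highest Borda score (52).

D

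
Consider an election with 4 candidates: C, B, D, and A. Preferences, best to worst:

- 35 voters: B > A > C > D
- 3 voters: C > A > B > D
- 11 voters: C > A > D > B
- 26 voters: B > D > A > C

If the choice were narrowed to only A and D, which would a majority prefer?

Voters preferring A to D: 49; preferring D to A: 26.
A wins the head-to-head.

A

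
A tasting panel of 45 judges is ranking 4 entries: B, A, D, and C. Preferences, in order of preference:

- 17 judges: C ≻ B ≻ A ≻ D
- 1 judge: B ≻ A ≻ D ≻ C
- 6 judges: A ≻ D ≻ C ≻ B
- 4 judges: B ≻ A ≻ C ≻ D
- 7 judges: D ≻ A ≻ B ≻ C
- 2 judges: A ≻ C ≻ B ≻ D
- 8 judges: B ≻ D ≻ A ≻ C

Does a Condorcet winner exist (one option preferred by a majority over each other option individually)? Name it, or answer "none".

Checking pairwise contests:
C beats B 25–20.
B beats A 30–15.
B beats D 32–13.
A beats C 28–17.
Every option loses at least one head-to-head, so there is no Condorcet winner.

none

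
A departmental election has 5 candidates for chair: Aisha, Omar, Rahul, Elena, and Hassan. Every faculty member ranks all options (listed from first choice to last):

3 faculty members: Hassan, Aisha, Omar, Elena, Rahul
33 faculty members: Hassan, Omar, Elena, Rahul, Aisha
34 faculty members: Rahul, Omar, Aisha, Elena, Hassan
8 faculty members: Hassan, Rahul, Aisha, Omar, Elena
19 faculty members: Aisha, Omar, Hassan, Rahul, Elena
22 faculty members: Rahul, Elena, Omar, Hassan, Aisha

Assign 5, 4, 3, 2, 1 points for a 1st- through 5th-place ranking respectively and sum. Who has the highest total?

Omar

Aisha: 3·4 + 33·1 + 34·3 + 8·3 + 19·5 + 22·1 = 288
Omar: 3·3 + 33·4 + 34·4 + 8·2 + 19·4 + 22·3 = 435
Rahul: 3·1 + 33·2 + 34·5 + 8·4 + 19·2 + 22·5 = 419
Elena: 3·2 + 33·3 + 34·2 + 8·1 + 19·1 + 22·4 = 288
Hassan: 3·5 + 33·5 + 34·1 + 8·5 + 19·3 + 22·2 = 355
Omar has the highest Borda score (435).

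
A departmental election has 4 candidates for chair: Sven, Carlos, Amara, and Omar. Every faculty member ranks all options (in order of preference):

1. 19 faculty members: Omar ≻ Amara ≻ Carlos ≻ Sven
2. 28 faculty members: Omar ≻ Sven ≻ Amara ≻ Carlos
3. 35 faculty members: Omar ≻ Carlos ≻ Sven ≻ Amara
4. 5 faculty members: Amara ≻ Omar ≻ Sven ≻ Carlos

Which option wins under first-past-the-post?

First-place votes: Sven 0, Carlos 0, Amara 5, Omar 82.
Omar has the most first-place votes.

Omar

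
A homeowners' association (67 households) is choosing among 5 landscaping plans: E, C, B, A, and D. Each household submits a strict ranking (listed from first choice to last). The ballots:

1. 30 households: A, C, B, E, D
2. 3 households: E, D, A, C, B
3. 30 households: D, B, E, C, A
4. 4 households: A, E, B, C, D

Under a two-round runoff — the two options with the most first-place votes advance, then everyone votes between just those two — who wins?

Round 1 first-place votes: E 3, C 0, B 0, A 34, D 30.
A and D advance.
Runoff: A is preferred to D by 34 voters; D by 33.
A wins the runoff.

A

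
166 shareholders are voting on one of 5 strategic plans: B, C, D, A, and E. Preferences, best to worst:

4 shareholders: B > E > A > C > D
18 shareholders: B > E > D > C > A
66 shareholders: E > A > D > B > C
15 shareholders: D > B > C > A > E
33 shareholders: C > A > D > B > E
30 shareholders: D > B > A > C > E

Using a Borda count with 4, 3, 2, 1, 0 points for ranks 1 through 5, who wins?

B: 4·4 + 18·4 + 66·1 + 15·3 + 33·1 + 30·3 = 322
C: 4·1 + 18·1 + 66·0 + 15·2 + 33·4 + 30·1 = 214
D: 4·0 + 18·2 + 66·2 + 15·4 + 33·2 + 30·4 = 414
A: 4·2 + 18·0 + 66·3 + 15·1 + 33·3 + 30·2 = 380
E: 4·3 + 18·3 + 66·4 + 15·0 + 33·0 + 30·0 = 330
D has the highest Borda score (414).

D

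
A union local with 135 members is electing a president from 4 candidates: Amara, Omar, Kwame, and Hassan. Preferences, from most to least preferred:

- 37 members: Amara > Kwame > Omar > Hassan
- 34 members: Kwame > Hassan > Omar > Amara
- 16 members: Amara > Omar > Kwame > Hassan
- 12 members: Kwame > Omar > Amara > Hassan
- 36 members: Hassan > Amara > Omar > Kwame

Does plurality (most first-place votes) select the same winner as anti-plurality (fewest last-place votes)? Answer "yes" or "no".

no

Plurality — first-place votes: Amara 53, Omar 0, Kwame 46, Hassan 36. Winner: Amara.
Anti-plurality — last-place votes: Amara 34, Omar 0, Kwame 36, Hassan 65. Winner: Omar.
The two methods disagree.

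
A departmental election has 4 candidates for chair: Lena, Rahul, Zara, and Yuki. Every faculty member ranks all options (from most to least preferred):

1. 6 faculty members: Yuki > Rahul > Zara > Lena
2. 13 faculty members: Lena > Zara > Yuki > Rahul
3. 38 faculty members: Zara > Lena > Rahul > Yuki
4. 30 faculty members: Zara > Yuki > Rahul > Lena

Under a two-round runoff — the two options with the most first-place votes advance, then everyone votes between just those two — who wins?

Round 1 first-place votes: Lena 13, Rahul 0, Zara 68, Yuki 6.
Zara and Lena advance.
Runoff: Zara is preferred to Lena by 74 voters; Lena by 13.
Zara wins the runoff.

Zara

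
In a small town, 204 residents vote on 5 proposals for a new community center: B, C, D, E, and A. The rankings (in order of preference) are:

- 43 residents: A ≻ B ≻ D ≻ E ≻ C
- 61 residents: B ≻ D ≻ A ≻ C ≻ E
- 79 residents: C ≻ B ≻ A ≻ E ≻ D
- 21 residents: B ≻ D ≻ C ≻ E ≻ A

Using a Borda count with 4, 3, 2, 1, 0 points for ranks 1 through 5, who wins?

B: 43·3 + 61·4 + 79·3 + 21·4 = 694
C: 43·0 + 61·1 + 79·4 + 21·2 = 419
D: 43·2 + 61·3 + 79·0 + 21·3 = 332
E: 43·1 + 61·0 + 79·1 + 21·1 = 143
A: 43·4 + 61·2 + 79·2 + 21·0 = 452
B has the highest Borda score (694).

B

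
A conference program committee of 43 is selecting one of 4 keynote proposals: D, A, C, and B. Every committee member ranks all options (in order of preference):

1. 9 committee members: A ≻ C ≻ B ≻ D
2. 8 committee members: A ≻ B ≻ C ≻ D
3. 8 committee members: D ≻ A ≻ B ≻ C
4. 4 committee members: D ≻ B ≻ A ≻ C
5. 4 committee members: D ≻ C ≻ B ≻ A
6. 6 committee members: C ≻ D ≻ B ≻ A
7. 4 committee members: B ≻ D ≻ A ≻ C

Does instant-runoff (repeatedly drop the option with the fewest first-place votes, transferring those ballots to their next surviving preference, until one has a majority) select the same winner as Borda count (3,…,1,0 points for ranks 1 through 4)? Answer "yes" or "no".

no

Instant-runoff — R1 D 16, A 17, C 6, B 4 (B out); R2 D 20, A 17, C 6 (C out); R3 D 26, A 17 (D winner). Winner: D.
Borda — scores: D 68, A 75, C 52, B 63. Winner: A.
The two methods disagree.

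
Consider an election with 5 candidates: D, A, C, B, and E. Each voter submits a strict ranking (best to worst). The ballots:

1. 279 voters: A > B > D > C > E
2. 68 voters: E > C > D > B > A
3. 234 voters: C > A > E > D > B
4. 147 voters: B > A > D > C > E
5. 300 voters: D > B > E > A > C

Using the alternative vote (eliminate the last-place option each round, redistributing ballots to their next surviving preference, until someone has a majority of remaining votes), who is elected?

A

Round 1: D 300, A 279, C 234, B 147, E 68. Eliminate E.
Round 2: D 300, A 279, C 302, B 147. Eliminate B.
Round 3: D 300, A 426, C 302. Eliminate D.
Round 4: A 726, C 302. A has a majority.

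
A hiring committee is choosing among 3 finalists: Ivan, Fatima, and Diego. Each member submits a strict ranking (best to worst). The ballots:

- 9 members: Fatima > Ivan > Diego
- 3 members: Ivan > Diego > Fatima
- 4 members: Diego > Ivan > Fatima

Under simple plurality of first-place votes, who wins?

Fatima

First-place votes: Ivan 3, Fatima 9, Diego 4.
Fatima has the most first-place votes.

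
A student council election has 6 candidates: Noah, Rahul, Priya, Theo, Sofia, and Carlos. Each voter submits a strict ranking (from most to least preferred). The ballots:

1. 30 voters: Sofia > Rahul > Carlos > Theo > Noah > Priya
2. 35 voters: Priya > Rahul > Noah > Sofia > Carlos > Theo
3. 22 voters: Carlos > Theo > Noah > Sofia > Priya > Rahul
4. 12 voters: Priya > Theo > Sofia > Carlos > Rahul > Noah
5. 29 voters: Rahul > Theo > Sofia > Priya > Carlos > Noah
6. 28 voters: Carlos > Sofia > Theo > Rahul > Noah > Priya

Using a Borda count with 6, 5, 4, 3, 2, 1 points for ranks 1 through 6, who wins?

Sofia

Noah: 30·2 + 35·4 + 22·4 + 12·1 + 29·1 + 28·2 = 385
Rahul: 30·5 + 35·5 + 22·1 + 12·2 + 29·6 + 28·3 = 629
Priya: 30·1 + 35·6 + 22·2 + 12·6 + 29·3 + 28·1 = 471
Theo: 30·3 + 35·1 + 22·5 + 12·5 + 29·5 + 28·4 = 552
Sofia: 30·6 + 35·3 + 22·3 + 12·4 + 29·4 + 28·5 = 655
Carlos: 30·4 + 35·2 + 22·6 + 12·3 + 29·2 + 28·6 = 584
Sofia has the highest Borda score (655).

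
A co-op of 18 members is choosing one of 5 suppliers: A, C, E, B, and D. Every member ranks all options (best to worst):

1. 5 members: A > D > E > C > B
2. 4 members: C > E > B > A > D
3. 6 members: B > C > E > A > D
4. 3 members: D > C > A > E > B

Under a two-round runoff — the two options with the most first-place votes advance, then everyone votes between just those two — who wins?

B

Round 1 first-place votes: A 5, C 4, E 0, B 6, D 3.
B and A advance.
Runoff: B is preferred to A by 10 voters; A by 8.
B wins the runoff.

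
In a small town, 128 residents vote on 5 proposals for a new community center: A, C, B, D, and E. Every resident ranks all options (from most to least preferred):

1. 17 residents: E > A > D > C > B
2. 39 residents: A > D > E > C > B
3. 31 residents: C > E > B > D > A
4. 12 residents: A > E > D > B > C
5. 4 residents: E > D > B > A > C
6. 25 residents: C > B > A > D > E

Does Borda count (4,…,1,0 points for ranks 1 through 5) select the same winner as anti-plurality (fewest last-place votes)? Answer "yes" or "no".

Borda — scores: A 309, C 280, B 157, D 243, E 291. Winner: A.
Anti-plurality — last-place votes: A 31, C 16, B 56, D 0, E 25. Winner: D.
The two methods disagree.

no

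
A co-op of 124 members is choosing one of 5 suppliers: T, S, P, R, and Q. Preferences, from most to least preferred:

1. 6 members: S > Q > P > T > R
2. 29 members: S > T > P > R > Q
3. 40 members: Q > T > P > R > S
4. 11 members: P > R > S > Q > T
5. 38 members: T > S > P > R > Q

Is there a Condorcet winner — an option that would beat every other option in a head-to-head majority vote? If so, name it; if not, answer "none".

T

T vs S: 78–46 for T.
T vs P: 107–17 for T.
T vs R: 113–11 for T.
T vs Q: 67–57 for T.
T beats every other option head-to-head.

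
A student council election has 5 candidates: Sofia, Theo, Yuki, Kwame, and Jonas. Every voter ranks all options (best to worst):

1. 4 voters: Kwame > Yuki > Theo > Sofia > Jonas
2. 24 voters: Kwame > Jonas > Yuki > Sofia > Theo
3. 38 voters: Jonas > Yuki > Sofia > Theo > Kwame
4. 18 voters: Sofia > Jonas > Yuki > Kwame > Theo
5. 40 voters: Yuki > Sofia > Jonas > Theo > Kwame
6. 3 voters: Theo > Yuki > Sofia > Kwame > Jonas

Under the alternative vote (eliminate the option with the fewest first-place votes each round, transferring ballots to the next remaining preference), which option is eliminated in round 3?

Kwame

Round 1: Sofia 18, Theo 3, Yuki 40, Kwame 28, Jonas 38. Eliminate Theo.
Round 2: Sofia 18, Yuki 43, Kwame 28, Jonas 38. Eliminate Sofia.
Round 3: Yuki 43, Kwame 28, Jonas 56. Eliminate Kwame.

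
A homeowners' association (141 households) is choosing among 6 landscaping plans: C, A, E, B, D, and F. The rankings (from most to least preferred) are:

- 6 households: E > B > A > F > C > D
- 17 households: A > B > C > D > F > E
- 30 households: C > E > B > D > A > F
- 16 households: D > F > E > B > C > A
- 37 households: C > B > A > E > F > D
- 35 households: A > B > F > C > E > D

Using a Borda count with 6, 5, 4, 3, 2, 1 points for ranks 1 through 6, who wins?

B

C: 6·2 + 17·4 + 30·6 + 16·2 + 37·6 + 35·3 = 619
A: 6·4 + 17·6 + 30·2 + 16·1 + 37·4 + 35·6 = 560
E: 6·6 + 17·1 + 30·5 + 16·4 + 37·3 + 35·2 = 448
B: 6·5 + 17·5 + 30·4 + 16·3 + 37·5 + 35·5 = 643
D: 6·1 + 17·3 + 30·3 + 16·6 + 37·1 + 35·1 = 315
F: 6·3 + 17·2 + 30·1 + 16·5 + 37·2 + 35·4 = 376
B has the highest Borda score (643).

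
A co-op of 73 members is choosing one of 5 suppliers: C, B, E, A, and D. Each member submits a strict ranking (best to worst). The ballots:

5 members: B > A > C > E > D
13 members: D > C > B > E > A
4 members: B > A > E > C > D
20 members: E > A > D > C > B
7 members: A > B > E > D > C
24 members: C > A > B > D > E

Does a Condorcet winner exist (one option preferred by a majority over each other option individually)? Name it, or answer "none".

none

Checking pairwise contests:
D beats C 40–33.
C beats B 57–16.
C beats E 42–31.
C beats A 37–36.
B beats D 40–33.
Every option loses at least one head-to-head, so there is no Condorcet winner.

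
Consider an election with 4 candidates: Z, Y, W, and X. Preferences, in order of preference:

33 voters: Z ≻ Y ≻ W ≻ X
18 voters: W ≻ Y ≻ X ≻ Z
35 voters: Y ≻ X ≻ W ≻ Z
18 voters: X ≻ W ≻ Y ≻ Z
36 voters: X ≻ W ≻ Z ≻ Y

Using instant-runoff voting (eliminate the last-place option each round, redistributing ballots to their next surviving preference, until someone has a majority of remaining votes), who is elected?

Y

Round 1: Z 33, Y 35, W 18, X 54. Eliminate W.
Round 2: Z 33, Y 53, X 54. Eliminate Z.
Round 3: Y 86, X 54. Y has a majority.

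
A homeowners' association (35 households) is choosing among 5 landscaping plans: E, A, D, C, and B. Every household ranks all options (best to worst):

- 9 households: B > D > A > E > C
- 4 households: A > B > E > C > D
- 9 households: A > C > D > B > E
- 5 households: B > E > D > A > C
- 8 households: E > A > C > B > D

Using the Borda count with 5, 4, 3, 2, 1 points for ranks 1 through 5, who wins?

E: 9·2 + 4·3 + 9·1 + 5·4 + 8·5 = 99
A: 9·3 + 4·5 + 9·5 + 5·2 + 8·4 = 134
D: 9·4 + 4·1 + 9·3 + 5·3 + 8·1 = 90
C: 9·1 + 4·2 + 9·4 + 5·1 + 8·3 = 82
B: 9·5 + 4·4 + 9·2 + 5·5 + 8·2 = 120
A has the highest Borda score (134).

A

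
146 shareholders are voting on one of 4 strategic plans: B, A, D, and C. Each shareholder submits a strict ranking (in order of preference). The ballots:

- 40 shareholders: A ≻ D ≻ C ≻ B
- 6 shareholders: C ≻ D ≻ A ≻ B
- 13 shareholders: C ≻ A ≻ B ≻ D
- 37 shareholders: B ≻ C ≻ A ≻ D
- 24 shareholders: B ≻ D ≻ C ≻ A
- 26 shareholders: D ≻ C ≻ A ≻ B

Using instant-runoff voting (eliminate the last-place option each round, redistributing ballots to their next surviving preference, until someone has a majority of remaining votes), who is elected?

A

Round 1: B 61, A 40, D 26, C 19. Eliminate C.
Round 2: B 61, A 53, D 32. Eliminate D.
Round 3: B 61, A 85. A has a majority.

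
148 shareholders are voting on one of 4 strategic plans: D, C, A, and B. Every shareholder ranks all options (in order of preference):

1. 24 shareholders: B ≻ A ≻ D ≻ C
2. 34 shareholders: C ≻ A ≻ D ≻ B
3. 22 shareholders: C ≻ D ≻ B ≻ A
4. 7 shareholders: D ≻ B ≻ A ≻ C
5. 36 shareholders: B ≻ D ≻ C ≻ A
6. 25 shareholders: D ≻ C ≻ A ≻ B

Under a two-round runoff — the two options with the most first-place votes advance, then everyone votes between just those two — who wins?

C

Round 1 first-place votes: D 32, C 56, A 0, B 60.
B and C advance.
Runoff: B is preferred to C by 67 voters; C by 81.
C wins the runoff.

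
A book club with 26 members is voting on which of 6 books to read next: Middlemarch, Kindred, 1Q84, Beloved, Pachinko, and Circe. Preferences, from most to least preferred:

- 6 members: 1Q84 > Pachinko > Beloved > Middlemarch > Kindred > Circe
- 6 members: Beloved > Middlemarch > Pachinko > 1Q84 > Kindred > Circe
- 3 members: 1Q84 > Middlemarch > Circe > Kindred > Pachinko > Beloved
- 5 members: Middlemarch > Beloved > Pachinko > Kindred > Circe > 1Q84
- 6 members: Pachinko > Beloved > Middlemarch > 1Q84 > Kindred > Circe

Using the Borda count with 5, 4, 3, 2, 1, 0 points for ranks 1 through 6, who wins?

Middlemarch: 6·2 + 6·4 + 3·4 + 5·5 + 6·3 = 91
Kindred: 6·1 + 6·1 + 3·2 + 5·2 + 6·1 = 34
1Q84: 6·5 + 6·2 + 3·5 + 5·0 + 6·2 = 69
Beloved: 6·3 + 6·5 + 3·0 + 5·4 + 6·4 = 92
Pachinko: 6·4 + 6·3 + 3·1 + 5·3 + 6·5 = 90
Circe: 6·0 + 6·0 + 3·3 + 5·1 + 6·0 = 14
Beloved has the highest Borda score (92).

Beloved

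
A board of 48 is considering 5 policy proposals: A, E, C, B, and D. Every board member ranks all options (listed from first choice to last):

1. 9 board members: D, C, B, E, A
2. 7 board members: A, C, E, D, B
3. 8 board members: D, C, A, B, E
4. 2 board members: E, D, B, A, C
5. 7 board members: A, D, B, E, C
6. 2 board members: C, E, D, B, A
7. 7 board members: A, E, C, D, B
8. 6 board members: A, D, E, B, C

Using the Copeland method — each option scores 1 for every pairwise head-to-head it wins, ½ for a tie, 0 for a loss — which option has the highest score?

A: beats E, C, B, and D → score 4.
E: ties B; loses to A, C, and D → score 0.5.
C: beats E and B; loses to A and D → score 2.
B: ties E; loses to A, C, and D → score 0.5.
D: beats E, C, and B; loses to A → score 3.
A has the best pairwise record.

A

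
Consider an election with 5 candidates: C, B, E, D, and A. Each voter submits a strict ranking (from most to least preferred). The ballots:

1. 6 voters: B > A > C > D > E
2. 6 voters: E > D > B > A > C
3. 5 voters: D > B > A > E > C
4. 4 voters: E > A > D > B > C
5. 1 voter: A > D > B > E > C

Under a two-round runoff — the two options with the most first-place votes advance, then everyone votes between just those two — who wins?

Round 1 first-place votes: C 0, B 6, E 10, D 5, A 1.
E and B advance.
Runoff: E is preferred to B by 10 voters; B by 12.
B wins the runoff.

B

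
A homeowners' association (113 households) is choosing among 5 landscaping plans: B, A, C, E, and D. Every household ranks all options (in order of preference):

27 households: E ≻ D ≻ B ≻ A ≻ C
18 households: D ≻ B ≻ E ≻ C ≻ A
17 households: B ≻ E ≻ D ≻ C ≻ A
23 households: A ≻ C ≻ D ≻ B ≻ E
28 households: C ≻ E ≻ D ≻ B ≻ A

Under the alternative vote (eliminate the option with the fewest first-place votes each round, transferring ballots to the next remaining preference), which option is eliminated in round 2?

D

Round 1: B 17, A 23, C 28, E 27, D 18. Eliminate B.
Round 2: A 23, C 28, E 44, D 18. Eliminate D.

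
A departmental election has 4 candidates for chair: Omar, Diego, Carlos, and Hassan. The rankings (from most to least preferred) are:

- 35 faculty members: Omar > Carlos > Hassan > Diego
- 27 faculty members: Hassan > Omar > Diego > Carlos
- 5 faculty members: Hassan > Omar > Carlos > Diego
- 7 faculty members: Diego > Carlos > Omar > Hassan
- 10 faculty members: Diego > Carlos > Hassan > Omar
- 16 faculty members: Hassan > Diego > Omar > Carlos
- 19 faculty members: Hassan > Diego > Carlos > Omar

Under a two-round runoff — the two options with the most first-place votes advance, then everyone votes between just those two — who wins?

Round 1 first-place votes: Omar 35, Diego 17, Carlos 0, Hassan 67.
Hassan and Omar advance.
Runoff: Hassan is preferred to Omar by 77 voters; Omar by 42.
Hassan wins the runoff.

Hassan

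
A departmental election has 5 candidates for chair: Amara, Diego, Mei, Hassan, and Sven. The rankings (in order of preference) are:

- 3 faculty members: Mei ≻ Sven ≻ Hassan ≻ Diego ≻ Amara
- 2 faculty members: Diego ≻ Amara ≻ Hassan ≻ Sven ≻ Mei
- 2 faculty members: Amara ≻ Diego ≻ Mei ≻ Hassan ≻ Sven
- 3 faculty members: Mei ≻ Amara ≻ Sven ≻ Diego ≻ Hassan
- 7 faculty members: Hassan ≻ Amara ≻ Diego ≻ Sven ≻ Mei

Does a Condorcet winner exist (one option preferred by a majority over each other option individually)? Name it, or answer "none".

Hassan

Hassan vs Amara: 10–7 for Hassan.
Hassan vs Diego: 10–7 for Hassan.
Hassan vs Mei: 9–8 for Hassan.
Hassan vs Sven: 11–6 for Hassan.
Hassan beats every other option head-to-head.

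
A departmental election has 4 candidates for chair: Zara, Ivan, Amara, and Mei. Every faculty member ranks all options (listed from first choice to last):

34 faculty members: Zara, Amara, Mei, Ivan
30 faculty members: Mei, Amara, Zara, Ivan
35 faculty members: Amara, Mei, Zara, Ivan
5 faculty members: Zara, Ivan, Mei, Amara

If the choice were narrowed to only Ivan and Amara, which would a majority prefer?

Amara

Voters preferring Ivan to Amara: 5; preferring Amara to Ivan: 99.
Amara wins the head-to-head.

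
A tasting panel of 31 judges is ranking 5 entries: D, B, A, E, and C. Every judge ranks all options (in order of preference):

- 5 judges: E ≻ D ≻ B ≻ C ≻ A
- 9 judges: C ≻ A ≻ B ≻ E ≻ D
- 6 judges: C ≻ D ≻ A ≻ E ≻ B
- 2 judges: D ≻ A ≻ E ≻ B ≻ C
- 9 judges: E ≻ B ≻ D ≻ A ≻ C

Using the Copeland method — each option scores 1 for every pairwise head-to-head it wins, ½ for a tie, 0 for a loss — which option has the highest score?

D: beats A and C; loses to B and E → score 2.
B: beats D and C; loses to A and E → score 2.
A: beats B and E; loses to D and C → score 2.
E: beats D, B, and C; loses to A → score 3.
C: beats A; loses to D, B, and E → score 1.
E has the best pairwise record.

E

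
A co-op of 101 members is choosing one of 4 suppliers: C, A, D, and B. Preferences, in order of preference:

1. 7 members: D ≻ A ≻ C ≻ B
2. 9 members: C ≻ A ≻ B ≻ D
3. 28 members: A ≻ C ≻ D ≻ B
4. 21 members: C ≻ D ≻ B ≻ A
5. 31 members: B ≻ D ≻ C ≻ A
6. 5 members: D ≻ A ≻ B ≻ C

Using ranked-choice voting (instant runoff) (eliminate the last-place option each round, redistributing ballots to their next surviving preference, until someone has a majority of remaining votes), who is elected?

Round 1: C 30, A 28, D 12, B 31. Eliminate D.
Round 2: C 30, A 40, B 31. Eliminate C.
Round 3: A 49, B 52. B has a majority.

B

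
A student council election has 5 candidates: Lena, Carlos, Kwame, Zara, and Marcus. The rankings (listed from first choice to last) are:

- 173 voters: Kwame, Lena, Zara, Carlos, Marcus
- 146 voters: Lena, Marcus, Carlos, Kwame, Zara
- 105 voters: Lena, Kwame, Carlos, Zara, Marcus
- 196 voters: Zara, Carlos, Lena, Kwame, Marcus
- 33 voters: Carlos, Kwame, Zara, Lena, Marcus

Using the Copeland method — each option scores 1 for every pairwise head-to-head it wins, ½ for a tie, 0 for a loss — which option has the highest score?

Lena

Lena: beats Carlos, Kwame, Zara, and Marcus → score 4.
Carlos: beats Kwame and Marcus; loses to Lena and Zara → score 2.
Kwame: beats Zara and Marcus; loses to Lena and Carlos → score 2.
Zara: beats Carlos and Marcus; loses to Lena and Kwame → score 2.
Marcus: loses to Lena, Carlos, Kwame, and Zara → score 0.
Lena has the best pairwise record.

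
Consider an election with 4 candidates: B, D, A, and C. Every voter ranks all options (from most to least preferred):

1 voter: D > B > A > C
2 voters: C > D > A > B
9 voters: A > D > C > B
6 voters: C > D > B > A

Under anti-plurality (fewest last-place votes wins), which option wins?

Last-place votes: B 11, D 0, A 6, C 1.
D is ranked last by the fewest voters, so D wins.

D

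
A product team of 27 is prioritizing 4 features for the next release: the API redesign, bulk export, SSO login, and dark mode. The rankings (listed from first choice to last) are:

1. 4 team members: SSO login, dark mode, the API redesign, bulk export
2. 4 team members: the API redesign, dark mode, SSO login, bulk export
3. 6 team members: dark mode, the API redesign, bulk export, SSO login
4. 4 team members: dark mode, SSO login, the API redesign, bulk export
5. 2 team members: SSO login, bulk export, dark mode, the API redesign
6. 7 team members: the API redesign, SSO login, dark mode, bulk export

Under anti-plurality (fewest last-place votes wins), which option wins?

dark mode

Last-place votes: the API redesign 2, bulk export 19, SSO login 6, dark mode 0.
dark mode is ranked last by the fewest voters, so dark mode wins.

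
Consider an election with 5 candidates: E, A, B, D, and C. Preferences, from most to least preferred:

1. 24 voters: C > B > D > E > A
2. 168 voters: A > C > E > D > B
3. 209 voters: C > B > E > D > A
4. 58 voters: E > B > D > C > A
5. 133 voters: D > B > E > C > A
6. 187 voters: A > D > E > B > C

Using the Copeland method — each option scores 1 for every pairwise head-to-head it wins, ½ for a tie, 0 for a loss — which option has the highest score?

E: beats A, B, and D; loses to C → score 3.
A: loses to E, B, D, and C → score 0.
B: beats A; loses to E, D, and C → score 1.
D: beats A and B; loses to E and C → score 2.
C: beats E, A, B, and D → score 4.
C has the best pairwise record.

C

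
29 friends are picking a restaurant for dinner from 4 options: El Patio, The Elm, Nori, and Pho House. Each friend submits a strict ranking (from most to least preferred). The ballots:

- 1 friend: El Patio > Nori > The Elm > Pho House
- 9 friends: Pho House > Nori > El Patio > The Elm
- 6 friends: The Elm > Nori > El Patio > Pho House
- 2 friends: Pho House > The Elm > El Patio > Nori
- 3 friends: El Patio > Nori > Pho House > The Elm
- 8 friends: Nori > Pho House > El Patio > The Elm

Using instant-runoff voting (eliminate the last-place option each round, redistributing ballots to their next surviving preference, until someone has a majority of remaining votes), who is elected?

Nori

Round 1: El Patio 4, The Elm 6, Nori 8, Pho House 11. Eliminate El Patio.
Round 2: The Elm 6, Nori 12, Pho House 11. Eliminate The Elm.
Round 3: Nori 18, Pho House 11. Nori has a majority.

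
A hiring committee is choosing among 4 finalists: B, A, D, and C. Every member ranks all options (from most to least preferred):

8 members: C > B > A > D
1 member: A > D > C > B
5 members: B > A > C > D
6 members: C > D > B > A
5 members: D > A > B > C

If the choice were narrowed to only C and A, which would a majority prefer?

Voters preferring C to A: 14; preferring A to C: 11.
C wins the head-to-head.

C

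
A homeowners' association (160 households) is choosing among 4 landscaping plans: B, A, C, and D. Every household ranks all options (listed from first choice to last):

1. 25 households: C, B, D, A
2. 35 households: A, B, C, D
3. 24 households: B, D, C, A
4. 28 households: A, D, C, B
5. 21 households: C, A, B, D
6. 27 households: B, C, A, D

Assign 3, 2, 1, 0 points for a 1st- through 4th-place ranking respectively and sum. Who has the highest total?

B

B: 25·2 + 35·2 + 24·3 + 28·0 + 21·1 + 27·3 = 294
A: 25·0 + 35·3 + 24·0 + 28·3 + 21·2 + 27·1 = 258
C: 25·3 + 35·1 + 24·1 + 28·1 + 21·3 + 27·2 = 279
D: 25·1 + 35·0 + 24·2 + 28·2 + 21·0 + 27·0 = 129
B has the highest Borda score (294).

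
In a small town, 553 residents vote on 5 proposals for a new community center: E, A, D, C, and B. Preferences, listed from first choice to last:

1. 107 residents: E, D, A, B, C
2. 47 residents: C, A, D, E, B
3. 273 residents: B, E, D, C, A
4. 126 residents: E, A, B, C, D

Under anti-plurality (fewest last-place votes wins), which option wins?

E

Last-place votes: E 0, A 273, D 126, C 107, B 47.
E is ranked last by the fewest voters, so E wins.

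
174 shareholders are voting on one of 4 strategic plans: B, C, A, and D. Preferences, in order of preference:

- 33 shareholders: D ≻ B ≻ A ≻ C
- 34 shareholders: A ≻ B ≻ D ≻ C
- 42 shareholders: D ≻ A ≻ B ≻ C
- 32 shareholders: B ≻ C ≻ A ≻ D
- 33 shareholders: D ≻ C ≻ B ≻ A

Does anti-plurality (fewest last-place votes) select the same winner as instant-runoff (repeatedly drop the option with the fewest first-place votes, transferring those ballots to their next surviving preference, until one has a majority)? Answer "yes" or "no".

Anti-plurality — last-place votes: B 0, C 109, A 33, D 32. Winner: B.
Instant-runoff — R1 B 32, C 0, A 34, D 108 (D winner). Winner: D.
The two methods disagree.

no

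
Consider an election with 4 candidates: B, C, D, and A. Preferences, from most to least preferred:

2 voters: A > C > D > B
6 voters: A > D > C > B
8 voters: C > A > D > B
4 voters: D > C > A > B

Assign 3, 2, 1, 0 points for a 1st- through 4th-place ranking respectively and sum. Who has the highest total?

B: 2·0 + 6·0 + 8·0 + 4·0 = 0
C: 2·2 + 6·1 + 8·3 + 4·2 = 42
D: 2·1 + 6·2 + 8·1 + 4·3 = 34
A: 2·3 + 6·3 + 8·2 + 4·1 = 44
A has the highest Borda score (44).

A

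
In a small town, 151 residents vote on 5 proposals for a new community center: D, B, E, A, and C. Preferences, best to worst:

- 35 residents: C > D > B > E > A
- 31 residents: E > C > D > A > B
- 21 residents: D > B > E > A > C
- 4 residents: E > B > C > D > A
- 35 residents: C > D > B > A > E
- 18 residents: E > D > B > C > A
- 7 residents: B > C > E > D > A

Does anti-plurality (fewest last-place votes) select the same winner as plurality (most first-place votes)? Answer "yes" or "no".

no

Anti-plurality — last-place votes: D 0, B 31, E 35, A 64, C 21. Winner: D.
Plurality — first-place votes: D 21, B 7, E 53, A 0, C 70. Winner: C.
The two methods disagree.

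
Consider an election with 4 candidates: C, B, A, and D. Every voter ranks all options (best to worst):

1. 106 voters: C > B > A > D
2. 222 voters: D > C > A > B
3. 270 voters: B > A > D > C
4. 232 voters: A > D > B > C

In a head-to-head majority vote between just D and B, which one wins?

D

Voters preferring D to B: 454; preferring B to D: 376.
D wins the head-to-head.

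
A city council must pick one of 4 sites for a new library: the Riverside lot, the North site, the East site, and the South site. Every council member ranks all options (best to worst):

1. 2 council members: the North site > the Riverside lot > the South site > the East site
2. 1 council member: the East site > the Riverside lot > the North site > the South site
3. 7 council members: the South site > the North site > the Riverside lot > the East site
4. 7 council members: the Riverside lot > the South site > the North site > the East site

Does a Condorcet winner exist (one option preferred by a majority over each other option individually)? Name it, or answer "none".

none

Checking pairwise contests:
the North site beats the Riverside lot 9–8.
the South site beats the North site 14–3.
the Riverside lot beats the East site 16–1.
the Riverside lot beats the South site 10–7.
Every option loses at least one head-to-head, so there is no Condorcet winner.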